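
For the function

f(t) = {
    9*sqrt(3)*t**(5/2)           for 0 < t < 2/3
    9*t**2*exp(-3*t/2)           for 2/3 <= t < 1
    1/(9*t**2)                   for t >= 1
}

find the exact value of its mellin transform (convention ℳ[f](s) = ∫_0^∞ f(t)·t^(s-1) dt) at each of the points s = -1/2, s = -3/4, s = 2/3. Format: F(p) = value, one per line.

F(-1/2) = -6*exp(-3/2) - sqrt(6)*sqrt(pi)*erfc(sqrt(6)/2) + 2/45 + sqrt(6)*sqrt(pi)*erfc(1) + 2*sqrt(6)*exp(-1) + 2*sqrt(3)
F(-3/4) = -2*2**(1/4)*3**(3/4)*uppergamma(5/4, 3/2) + 4/99 + 2*2**(1/4)*3**(3/4)*uppergamma(5/4, 1) + 8*6**(3/4)/7
F(2/3) = 3**(1/3)*(-912*2**(2/3)*uppergamma(8/3, 3/2) + 19*3**(2/3) + 576*2**(1/6) + 912*2**(2/3)*uppergamma(8/3, 1))/684

the common scale on t comes off first: t**(5/2) on [0, 2); t**2*exp(-t/2) on [2, 3); t**(-2) on [3, ∞)
back out the shared t-power: sqrt(t) on [0, 2); exp(-t/2) on [2, 3); t**(-4) on [3, ∞)
slice at 2/3, 1, transform all 3 pieces, and sum them
between 0 and 2/3 the integrand is 9*sqrt(3)*t**(5/2)·t^(s-1)
piece [2/3, 1): integrate 9*t**2*exp(-3*t/2) against the kernel
segment [1, ∞) carries 1/(9*t**2); integrate it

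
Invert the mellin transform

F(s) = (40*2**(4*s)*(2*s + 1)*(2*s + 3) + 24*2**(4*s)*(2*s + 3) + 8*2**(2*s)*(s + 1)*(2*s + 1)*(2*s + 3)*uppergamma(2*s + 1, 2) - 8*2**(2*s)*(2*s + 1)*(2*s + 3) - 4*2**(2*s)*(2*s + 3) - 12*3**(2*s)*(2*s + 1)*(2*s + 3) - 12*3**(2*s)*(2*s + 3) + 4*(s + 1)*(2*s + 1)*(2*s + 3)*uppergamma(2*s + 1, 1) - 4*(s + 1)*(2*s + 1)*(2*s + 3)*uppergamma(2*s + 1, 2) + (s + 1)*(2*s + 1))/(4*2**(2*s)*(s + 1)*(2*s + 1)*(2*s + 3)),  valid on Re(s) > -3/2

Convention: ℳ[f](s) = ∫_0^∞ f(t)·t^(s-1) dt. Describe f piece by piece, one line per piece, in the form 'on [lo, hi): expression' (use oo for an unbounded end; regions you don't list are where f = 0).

remove the power substitution first: t**3 on [0, 1/2); t*exp(-2*t) on [1/2, 1); t*(t + 1) on [1, 3/2); …
strip the shared t-power: t**2 on [0, 1/2); exp(-2*t) on [1/2, 1); t + 1 on [1, 3/2); …
breakpoints 1/4, 1, 9/4, 4: one integral from each of the 5 segments
segment [0, 1/4) carries t**(3/2); integrate it
for t in [1/4, 1): the term is ∫ sqrt(t)*exp(-2*sqrt(t))·t^(s-1)
piece [1, 9/4): integrate sqrt(t)*(sqrt(t) + 1) against the kernel
piece [9/4, 4): integrate sqrt(t)*(sqrt(t) + 3) against the kernel
on [4, ∞) integrate f = sqrt(t)*exp(-sqrt(t)) against the kernel

on [0, 1/4): t**(3/2)
on [1/4, 1): sqrt(t)*exp(-2*sqrt(t))
on [1, 9/4): sqrt(t)*(sqrt(t) + 1)
on [9/4, 4): sqrt(t)*(sqrt(t) + 3)
on [4, oo): sqrt(t)*exp(-sqrt(t))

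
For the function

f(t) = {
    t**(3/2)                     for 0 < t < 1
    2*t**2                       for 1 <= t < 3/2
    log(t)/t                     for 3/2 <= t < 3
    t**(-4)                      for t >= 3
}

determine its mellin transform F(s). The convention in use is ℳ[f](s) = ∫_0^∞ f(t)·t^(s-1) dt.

(324*2**s*(s - 4)*(s + 2)*(s**2 - 2*s + 1) - 324*2**s*(s - 4)*(2*s + 3)*(s**2 - 2*s + 1) - 108*3**s*s*(s - 4)*(s + 2)*(2*s + 3)*log(3) + 108*3**s*s*(s - 4)*(s + 2)*(2*s + 3)*log(2) - 108*3**s*(s - 4)*(s + 2)*(2*s + 3)*log(2) + 108*3**s*(s - 4)*(s + 2)*(2*s + 3) + 108*3**s*(s - 4)*(s + 2)*(2*s + 3)*log(3) + 729*3**s*(s - 4)*(2*s + 3)*(s**2 - 2*s + 1) + 54*6**s*s*(s - 4)*(s + 2)*(2*s + 3)*log(3) - 54*6**s*(s - 4)*(s + 2)*(2*s + 3)*log(3) - 54*6**s*(s - 4)*(s + 2)*(2*s + 3) - 2*6**s*(s + 2)*(2*s + 3)*(s**2 - 2*s + 1))/(162*2**s*(s - 4)*(s + 2)*(2*s + 3)*(s**2 - 2*s + 1))
  -3/2 < Re(s) < 4

breakpoints 1, 3/2, 3: one integral from each of the 4 segments
between 0 and 1 the integrand is t**(3/2)·t^(s-1)
on [1, 3/2) integrate f = 2*t**2 against the kernel
the [3/2, 3) slice contributes ∫ log(t)/t·t^(s-1) dt
on [3, ∞) integrate f = t**(-4) against the kernel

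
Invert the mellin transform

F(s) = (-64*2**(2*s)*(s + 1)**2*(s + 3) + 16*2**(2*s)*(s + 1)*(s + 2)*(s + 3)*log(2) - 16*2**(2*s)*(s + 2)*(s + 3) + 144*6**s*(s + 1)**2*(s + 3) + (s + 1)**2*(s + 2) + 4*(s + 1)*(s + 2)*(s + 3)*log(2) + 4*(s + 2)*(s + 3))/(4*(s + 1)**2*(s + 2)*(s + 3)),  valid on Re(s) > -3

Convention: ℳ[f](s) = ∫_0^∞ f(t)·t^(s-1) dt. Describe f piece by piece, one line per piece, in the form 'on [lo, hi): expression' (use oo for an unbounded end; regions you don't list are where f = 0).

on [0, 1): t**3/4
on [1, 4): t*log(t/2)
on [4, 6): t**2

the shared t-power comes off first: t**2/4 on [0, 1); log(t/2) on [1, 4); t on [4, 6)
remove the common scale on t first: t**2 on [0, 1/2); log(t) on [1/2, 2); 2*t on [2, 3)
linearity at 1, 4 turns ℳ[f](s) into 3 summed integrals
on [0, 1): add ∫ t**3/4·t^(s-1) dt
the [1, 4) slice contributes ∫ t*log(t/2)·t^(s-1) dt
segment 4 to 6 holds t**2; add its integral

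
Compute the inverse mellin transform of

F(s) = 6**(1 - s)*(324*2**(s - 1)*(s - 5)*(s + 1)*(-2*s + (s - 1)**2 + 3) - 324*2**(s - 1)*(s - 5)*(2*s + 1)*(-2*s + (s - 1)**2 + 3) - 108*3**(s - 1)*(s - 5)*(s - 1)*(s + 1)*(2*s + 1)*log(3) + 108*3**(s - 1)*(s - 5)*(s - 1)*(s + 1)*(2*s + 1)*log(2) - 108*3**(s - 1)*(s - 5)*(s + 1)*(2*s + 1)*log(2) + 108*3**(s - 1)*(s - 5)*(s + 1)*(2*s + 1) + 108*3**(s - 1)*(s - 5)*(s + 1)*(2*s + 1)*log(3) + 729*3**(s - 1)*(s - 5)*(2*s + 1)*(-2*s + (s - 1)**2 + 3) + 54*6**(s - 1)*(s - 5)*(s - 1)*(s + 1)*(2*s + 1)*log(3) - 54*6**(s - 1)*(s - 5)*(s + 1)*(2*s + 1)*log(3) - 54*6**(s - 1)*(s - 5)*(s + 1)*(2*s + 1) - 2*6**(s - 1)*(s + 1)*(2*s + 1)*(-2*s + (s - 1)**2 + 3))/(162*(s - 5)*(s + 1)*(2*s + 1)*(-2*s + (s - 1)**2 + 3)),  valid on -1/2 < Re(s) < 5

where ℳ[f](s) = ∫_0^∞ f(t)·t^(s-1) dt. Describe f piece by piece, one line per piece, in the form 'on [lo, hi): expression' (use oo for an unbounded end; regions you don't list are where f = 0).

on [0, 1/3): 3*sqrt(3)*sqrt(t)
on [1/3, 1/2): 18*t
on [1/2, 1): log(3*t)/(3*t**2)
on [1, oo): 1/(81*t**5)

peel off the shared t-power: 3*sqrt(3)*t**(3/2) on [0, 1/3); 18*t**2 on [1/3, 1/2); log(3*t)/(3*t) on [1/2, 1); …
the common scale on t comes off first: t**(3/2) on [0, 1); 2*t**2 on [1, 3/2); log(t)/t on [3/2, 3); …
split f at 1/3, 1/2, 1: ℳ[f](s) collects 4 kernel integrals
for t in [0, 1/3): the term is ∫ 3*sqrt(3)*sqrt(t)·t^(s-1)
the [1/3, 1/2) slice contributes ∫ 18*t·t^(s-1) dt
over [1/2, 1), the kernel integral of log(3*t)/(3*t**2) enters the sum
over [1, ∞), the kernel integral of 1/(81*t**5) enters the sum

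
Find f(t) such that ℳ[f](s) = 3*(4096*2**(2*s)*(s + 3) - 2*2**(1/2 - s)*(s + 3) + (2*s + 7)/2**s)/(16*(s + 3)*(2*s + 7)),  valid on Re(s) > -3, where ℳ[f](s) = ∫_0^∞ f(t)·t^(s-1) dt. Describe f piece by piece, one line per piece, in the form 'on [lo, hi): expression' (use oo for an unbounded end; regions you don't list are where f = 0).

along the cuts 1/2, ℳ[f](s) splits into 2 integrals
on [0, 1/2): add ∫ 3*t**3/2·t^(s-1) dt
on [1/2, 4): add ∫ 3*t**(7/2)·t^(s-1) dt

on [0, 1/2): 3*t**3/2
on [1/2, 4): 3*t**(7/2)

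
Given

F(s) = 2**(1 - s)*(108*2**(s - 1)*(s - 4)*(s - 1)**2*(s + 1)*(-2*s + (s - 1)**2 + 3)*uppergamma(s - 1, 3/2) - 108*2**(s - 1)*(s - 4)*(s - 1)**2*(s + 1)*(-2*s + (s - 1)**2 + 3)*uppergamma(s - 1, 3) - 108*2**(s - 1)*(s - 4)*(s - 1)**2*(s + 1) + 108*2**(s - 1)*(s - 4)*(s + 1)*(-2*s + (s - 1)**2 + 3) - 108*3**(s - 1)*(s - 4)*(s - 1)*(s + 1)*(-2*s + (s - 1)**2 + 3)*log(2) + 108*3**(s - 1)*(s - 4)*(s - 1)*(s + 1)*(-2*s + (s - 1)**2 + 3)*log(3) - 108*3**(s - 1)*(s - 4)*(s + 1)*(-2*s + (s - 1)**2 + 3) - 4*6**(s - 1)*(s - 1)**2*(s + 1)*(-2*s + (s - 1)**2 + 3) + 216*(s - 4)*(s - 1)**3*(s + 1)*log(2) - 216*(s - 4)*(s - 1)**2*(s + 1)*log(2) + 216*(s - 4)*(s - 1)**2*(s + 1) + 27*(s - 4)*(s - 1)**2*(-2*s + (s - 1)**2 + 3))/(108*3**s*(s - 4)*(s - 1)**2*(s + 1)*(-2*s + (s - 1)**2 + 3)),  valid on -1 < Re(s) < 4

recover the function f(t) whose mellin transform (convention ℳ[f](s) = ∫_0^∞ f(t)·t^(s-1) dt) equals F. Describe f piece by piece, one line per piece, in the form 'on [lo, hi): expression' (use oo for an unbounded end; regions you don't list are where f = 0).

invert the common scale on t to get t on [0, 1/2); log(t)/t**2 on [1/2, 1); log(t)/t on [1, 3/2); …
the shared t-power comes off first: t**2 on [0, 1/2); log(t)/t on [1/2, 1); log(t) on [1, 3/2); …
split f at 1/6, 1/3, 1/2, 1: ℳ[f](s) collects 5 kernel integrals
on [0, 1/6): add ∫ 3*t·t^(s-1) dt
∫ log(3*t)/(9*t**2)·t^(s-1) over [1/6, 1/3)
[1/3, 1/2) adds the kernel integral of log(3*t)/(3*t)
∫ exp(-3*t)/(3*t)·t^(s-1) over [1/2, 1)
segment [1, ∞) carries 1/(81*t**4); integrate it

on [0, 1/6): 3*t
on [1/6, 1/3): log(3*t)/(9*t**2)
on [1/3, 1/2): log(3*t)/(3*t)
on [1/2, 1): exp(-3*t)/(3*t)
on [1, oo): 1/(81*t**4)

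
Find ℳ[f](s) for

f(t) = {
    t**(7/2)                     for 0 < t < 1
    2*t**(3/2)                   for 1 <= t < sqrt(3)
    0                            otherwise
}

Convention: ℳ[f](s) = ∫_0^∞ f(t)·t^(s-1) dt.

remove the shared t-power first: t**3 on [0, 1); 2*t on [1, sqrt(3))
peel off the power substitution: t**(3/2) on [0, 1); 2*sqrt(t) on [1, 3)
slice at 1, transform all 2 pieces, and sum them
segment 0 to 1 holds t**(7/2); add its integral
piece [1, sqrt(3)): integrate 2*t**(3/2) against the kernel

2*(2*3**(s/2 + 3/4)*(2*s + 7) - 2*s - 11)/((2*s + 3)*(2*s + 7))
  Re(s) > -7/2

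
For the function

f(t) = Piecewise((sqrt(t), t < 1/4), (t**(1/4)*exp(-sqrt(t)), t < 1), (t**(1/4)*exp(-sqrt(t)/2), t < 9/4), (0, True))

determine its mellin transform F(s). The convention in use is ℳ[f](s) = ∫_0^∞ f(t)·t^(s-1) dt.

2**(-2*s - 1/2)*(2**(2*s + 3/2)*(2*s + 1)*uppergamma(2*s + 1/2, 1/2) - 2**(2*s + 3/2)*(2*s + 1)*uppergamma(2*s + 1/2, 1) + 2**(4*s + 2)*(2*s + 1)*uppergamma(2*s + 1/2, 1/2) - 2**(4*s + 2)*(2*s + 1)*uppergamma(2*s + 1/2, 3/4) + sqrt(2))/(2*s + 1)
  Re(s) > -1/2

remove the power substitution first: t on [0, 1/2); sqrt(t)*exp(-t) on [1/2, 1); sqrt(t)*exp(-t/2) on [1, 3/2)
reversing the shared t-power: sqrt(t) on [0, 1/2); exp(-t) on [1/2, 1); exp(-t/2) on [1, 3/2)
slice at 1/4, 1, transform all 3 pieces, and sum them
on [0, 1/4) integrate f = sqrt(t) against the kernel
∫ over [1/4, 1) of t**(1/4)*exp(-sqrt(t))·t^(s-1) joins the sum
∫ t**(1/4)*exp(-sqrt(t)/2)·t^(s-1) over [1, 9/4)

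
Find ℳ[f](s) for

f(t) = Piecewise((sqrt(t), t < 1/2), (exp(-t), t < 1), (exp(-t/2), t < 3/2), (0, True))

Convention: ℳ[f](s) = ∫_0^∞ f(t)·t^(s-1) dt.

along the cuts 1/2, 1, ℳ[f](s) splits into 3 integrals
segment 0 to 1/2 holds sqrt(t); add its integral
between 1/2 and 1 the integrand is exp(-t)·t^(s-1)
on [1, 3/2): add ∫ exp(-t/2)·t^(s-1) dt

(2**s*(2*s + 1)*uppergamma(s, 1/2) - 2**s*(2*s + 1)*uppergamma(s, 1) + 4**s*(2*s + 1)*uppergamma(s, 1/2) - 4**s*(2*s + 1)*uppergamma(s, 3/4) + sqrt(2))/(2**s*(2*s + 1))
  Re(s) > -1/2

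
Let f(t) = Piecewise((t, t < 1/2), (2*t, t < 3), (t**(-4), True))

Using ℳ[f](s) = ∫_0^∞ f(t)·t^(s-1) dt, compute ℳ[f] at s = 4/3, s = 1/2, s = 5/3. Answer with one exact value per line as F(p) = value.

F(4/3) = 2**(2/3)*(-54 + 3895*6**(1/3))/1008
F(1/2) = sqrt(2)*(-189 + 2270*sqrt(6))/1134
F(5/3) = 2**(1/3)*(-189 + 13640*6**(2/3))/4032

summing 3 kernel integrals split by 1/2, 3 yields ℳ[f](s)
between 0 and 1/2 the integrand is t·t^(s-1)
the [1/2, 3) slice contributes ∫ 2*t·t^(s-1) dt
over [3, ∞), the kernel integral of t**(-4) enters the sum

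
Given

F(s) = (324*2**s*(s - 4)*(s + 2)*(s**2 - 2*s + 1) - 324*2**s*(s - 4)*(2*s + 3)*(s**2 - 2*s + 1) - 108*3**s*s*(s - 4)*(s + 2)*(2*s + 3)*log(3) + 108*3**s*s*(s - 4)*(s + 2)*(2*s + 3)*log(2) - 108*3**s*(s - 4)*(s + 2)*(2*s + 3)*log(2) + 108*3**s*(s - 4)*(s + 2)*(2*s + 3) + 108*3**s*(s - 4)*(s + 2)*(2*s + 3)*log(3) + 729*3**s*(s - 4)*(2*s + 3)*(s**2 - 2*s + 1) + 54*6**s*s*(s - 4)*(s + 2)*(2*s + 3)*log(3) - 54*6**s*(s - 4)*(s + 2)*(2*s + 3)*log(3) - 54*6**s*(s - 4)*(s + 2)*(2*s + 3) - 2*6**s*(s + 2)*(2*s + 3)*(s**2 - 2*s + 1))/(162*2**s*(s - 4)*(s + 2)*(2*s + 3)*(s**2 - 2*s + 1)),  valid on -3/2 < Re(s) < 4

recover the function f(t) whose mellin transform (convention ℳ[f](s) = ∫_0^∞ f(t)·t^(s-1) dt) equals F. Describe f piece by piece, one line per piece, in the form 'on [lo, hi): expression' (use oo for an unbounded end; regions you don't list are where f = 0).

breakpoints 1, 3/2, 3: one integral from each of the 4 segments
between 0 and 1 the integrand is t**(3/2)·t^(s-1)
on [1, 3/2) integrate f = 2*t**2 against the kernel
segment 3/2 to 3 holds log(t)/t; add its integral
for t in [3, ∞): the term is ∫ t**(-4)·t^(s-1)

on [0, 1): t**(3/2)
on [1, 3/2): 2*t**2
on [3/2, 3): log(t)/t
on [3, oo): t**(-4)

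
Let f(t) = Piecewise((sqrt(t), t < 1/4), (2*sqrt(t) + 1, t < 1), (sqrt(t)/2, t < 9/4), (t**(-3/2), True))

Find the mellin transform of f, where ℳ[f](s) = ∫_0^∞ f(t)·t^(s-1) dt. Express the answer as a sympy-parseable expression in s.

strip the power substitution: t on [0, 1/2); 2*t + 1 on [1/2, 1); t/2 on [1, 3/2); …
slice at 1/4, 1, 9/4, transform all 4 pieces, and sum them
over [0, 1/4), the kernel integral of sqrt(t) enters the sum
segment [1/4, 1) carries (2*sqrt(t) + 1); integrate it
between 1 and 9/4 the integrand is sqrt(t)/2·t^(s-1)
the [9/4, ∞) slice contributes ∫ t**(-3/2)·t^(s-1) dt

(270*2**(2*s)*s*(2*s - 3) + 54*2**(2*s)*(2*s - 3) + 81*3**(2*s)*s*(2*s - 3) - 32*9**s*s*(2*s + 1) - 162*s*(2*s - 3) - 108*s + 162)/(54*2**(2*s)*s*(2*s - 3)*(2*s + 1))
  -1/2 < Re(s) < 3/2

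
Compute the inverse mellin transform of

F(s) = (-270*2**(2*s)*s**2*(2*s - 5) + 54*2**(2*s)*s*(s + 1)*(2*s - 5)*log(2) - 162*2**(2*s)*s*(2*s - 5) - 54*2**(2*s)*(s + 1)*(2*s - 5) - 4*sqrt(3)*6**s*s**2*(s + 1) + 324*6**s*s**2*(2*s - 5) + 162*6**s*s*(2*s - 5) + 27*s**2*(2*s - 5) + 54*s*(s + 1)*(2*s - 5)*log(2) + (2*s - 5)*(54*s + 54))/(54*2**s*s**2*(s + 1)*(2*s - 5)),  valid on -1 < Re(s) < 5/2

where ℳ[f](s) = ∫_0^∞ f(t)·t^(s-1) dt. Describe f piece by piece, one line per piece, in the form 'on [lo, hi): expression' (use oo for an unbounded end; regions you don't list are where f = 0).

on [0, 1/2): t
on [1/2, 2): log(t)
on [2, 3): t + 3
on [3, oo): t**(-5/2)

summing 4 kernel integrals split by 1/2, 2, 3 yields ℳ[f](s)
between 0 and 1/2 the integrand is t·t^(s-1)
on [1/2, 2): add ∫ log(t)·t^(s-1) dt
the [2, 3) slice contributes ∫ (t + 3)·t^(s-1) dt
∫ t**(-5/2)·t^(s-1) over [3, ∞)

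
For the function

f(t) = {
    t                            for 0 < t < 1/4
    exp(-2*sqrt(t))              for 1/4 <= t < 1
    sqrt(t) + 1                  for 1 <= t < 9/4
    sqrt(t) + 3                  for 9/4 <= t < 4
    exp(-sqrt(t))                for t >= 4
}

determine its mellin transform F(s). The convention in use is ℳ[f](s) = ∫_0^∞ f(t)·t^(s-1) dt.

(40*2**(4*s)*s*(s + 1) + 12*2**(4*s)*(s + 1) + 8*2**(2*s)*s*(s + 1)*(2*s + 1)*uppergamma(2*s, 2) - 16*2**(2*s)*s*(s + 1) - 4*2**(2*s)*(s + 1) - 16*9**s*s*(s + 1) - 8*9**s*(s + 1) + 8*s*(s + 1)*(2*s + 1)*uppergamma(2*s, 1) - 8*s*(s + 1)*(2*s + 1)*uppergamma(2*s, 2) + s*(2*s + 1))/(4*2**(2*s)*s*(s + 1)*(2*s + 1))
  Re(s) > -1

peel off the power substitution: t**2 on [0, 1/2); exp(-2*t) on [1/2, 1); t + 1 on [1, 3/2); …
slice at 1/4, 1, 9/4, 4, transform all 5 pieces, and sum them
segment 0 to 1/4 holds t; add its integral
for t in [1/4, 1): the term is ∫ exp(-2*sqrt(t))·t^(s-1)
on [1, 9/4): add ∫ (sqrt(t) + 1)·t^(s-1) dt
∫ over [9/4, 4) of (sqrt(t) + 3)·t^(s-1) joins the sum
over [4, ∞), the kernel integral of exp(-sqrt(t)) enters the sum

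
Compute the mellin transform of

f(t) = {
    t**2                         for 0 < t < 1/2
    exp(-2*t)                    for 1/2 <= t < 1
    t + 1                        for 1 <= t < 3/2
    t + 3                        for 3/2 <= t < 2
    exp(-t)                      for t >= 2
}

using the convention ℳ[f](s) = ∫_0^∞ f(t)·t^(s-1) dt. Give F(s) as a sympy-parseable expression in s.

along the cuts 1/2, 1, 3/2, 2, ℳ[f](s) splits into 5 integrals
between 0 and 1/2 the integrand is t**2·t^(s-1)
between 1/2 and 1 the integrand is exp(-2*t)·t^(s-1)
for t in [1, 3/2): the term is ∫ (t + 1)·t^(s-1)
over [3/2, 2), the kernel integral of (t + 3) enters the sum
segment [2, ∞) carries exp(-t); integrate it

(20*2**(2*s)*s*(s + 2) + 12*2**(2*s)*(s + 2) + 4*2**s*s*(s + 1)*(s + 2)*uppergamma(s, 2) - 8*2**s*s*(s + 2) - 4*2**s*(s + 2) - 8*3**s*s*(s + 2) - 8*3**s*(s + 2) + 4*s*(s + 1)*(s + 2)*uppergamma(s, 1) - 4*s*(s + 1)*(s + 2)*uppergamma(s, 2) + s*(s + 1))/(4*2**s*s*(s + 1)*(s + 2))
  Re(s) > -2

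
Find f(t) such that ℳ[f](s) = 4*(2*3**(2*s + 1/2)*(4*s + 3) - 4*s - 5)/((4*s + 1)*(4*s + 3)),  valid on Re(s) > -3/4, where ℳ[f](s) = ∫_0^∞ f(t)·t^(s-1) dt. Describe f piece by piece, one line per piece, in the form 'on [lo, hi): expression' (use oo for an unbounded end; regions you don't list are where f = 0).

on [0, 1): t**(3/4)
on [1, 9): 2*t**(1/4)

reversing the power substitution: t**(3/2) on [0, 1); 2*sqrt(t) on [1, 3)
f breaks at 1 into 2 integrals to sum
the [0, 1) slice contributes ∫ t**(3/4)·t^(s-1) dt
over [1, 9), the kernel integral of 2*t**(1/4) enters the sum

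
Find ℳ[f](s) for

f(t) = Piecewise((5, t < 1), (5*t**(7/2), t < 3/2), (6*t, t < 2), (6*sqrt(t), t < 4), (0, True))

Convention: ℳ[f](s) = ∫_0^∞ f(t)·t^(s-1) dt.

integrate the 4 segments split at 1, 3/2, 2, then add the results
[0, 1) adds the kernel integral of 5
∫ over [1, 3/2) of 5*t**(7/2)·t^(s-1) joins the sum
on [3/2, 2) integrate f = 6*t against the kernel
over [2, 4), the kernel integral of 6*sqrt(t) enters the sum

(192*2**(2*s)*s*(s + 1)*(2*s + 7) + 96*2**s*s*(2*s + 1)*(2*s + 7) + 135*2**(1/2 - s)*3**(s + 1/2)*s*(s + 1)*(2*s + 1) - 96*2**(s + 1/2)*s*(s + 1)*(2*s + 7) - 80*s*(s + 1)*(2*s + 1) + 40*(s + 1)*(2*s + 1)*(2*s + 7) - 72*3**s*s*(2*s + 1)*(2*s + 7)/2**s)/(8*s*(s + 1)*(2*s + 1)*(2*s + 7))
  Re(s) > 0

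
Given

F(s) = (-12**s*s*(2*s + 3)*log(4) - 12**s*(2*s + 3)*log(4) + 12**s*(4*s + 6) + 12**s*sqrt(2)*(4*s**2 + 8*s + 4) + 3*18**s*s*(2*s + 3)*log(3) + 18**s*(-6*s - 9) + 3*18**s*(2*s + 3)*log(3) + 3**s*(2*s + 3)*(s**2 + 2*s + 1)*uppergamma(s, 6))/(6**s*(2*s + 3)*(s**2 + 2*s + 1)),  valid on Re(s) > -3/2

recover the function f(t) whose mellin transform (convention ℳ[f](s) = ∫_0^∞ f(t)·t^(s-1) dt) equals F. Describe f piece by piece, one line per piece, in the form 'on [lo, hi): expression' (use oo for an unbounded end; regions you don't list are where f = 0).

on [0, 2): t**(3/2)
on [2, 3): t*log(t)
on [3, oo): exp(-2*t)

cuts at 2, 3: linearity sums the 3 kernel integrals
segment [0, 2) carries t**(3/2); integrate it
over [2, 3), the kernel integral of t*log(t) enters the sum
on [3, ∞): add ∫ exp(-2*t)·t^(s-1) dt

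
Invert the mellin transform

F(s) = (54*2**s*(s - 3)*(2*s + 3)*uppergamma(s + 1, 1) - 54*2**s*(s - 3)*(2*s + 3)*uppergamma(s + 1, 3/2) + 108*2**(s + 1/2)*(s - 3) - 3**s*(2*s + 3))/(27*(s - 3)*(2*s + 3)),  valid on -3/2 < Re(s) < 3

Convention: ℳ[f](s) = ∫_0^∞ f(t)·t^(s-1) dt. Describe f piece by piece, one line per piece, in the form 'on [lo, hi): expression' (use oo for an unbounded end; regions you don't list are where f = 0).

remove the shared t-power first: sqrt(t) on [0, 2); exp(-t/2) on [2, 3); t**(-4) on [3, ∞)
integrate the 3 segments split at 2, 3, then add the results
for t in [0, 2): the term is ∫ t**(3/2)·t^(s-1)
segment [2, 3) carries t*exp(-t/2); integrate it
∫ over [3, ∞) of t**(-3)·t^(s-1) joins the sum

on [0, 2): t**(3/2)
on [2, 3): t*exp(-t/2)
on [3, oo): t**(-3)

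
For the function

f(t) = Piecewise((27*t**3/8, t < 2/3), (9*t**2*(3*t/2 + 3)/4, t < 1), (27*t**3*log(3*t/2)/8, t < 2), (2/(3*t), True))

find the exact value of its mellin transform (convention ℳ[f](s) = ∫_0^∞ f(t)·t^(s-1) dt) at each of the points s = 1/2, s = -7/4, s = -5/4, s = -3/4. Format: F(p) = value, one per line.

F(1/2) = -226*sqrt(2)/147 - 27*log(3)/28 - 2*sqrt(6)/5 + 27*log(2)/28 + 3861/980 + 54*sqrt(2)*log(3)/7
F(-7/4) = -9*2**(1/4)*3**(3/4) - 3539*2**(1/4)/825 - 27*log(3)/10 + 27*log(2)/10 + 27*2**(1/4)*log(3)/5 + 1593/50
F(-5/4) = -3*2**(3/4)*3**(1/4) - 2867*2**(3/4)/1323 - 27*log(3)/14 + 27*log(2)/14 + 27*2**(3/4)*log(3)/7 + 1179/98
F(-3/4) = -6*2**(1/4)*3**(3/4)/5 - 18*2**(1/4)/7 + log(2*3**(-2 + 6*2**(1/4))*sqrt(6)) + 227/30

strip the common scale on t: t**3 on [0, 1); t**2*(t + 3) on [1, 3/2); t**3*log(t) on [3/2, 3); …
strip the shared t-power: t on [0, 1); t + 3 on [1, 3/2); t*log(t) on [3/2, 3); …
f breaks at 2/3, 1, 2 into 4 integrals to sum
segment 0 to 2/3 holds 27*t**3/8; add its integral
the [2/3, 1) slice contributes ∫ 9*t**2*(3*t/2 + 3)/4·t^(s-1) dt
∫ over [1, 2) of 27*t**3*log(3*t/2)/8·t^(s-1) joins the sum
on [2, ∞): add ∫ 2/(3*t)·t^(s-1) dt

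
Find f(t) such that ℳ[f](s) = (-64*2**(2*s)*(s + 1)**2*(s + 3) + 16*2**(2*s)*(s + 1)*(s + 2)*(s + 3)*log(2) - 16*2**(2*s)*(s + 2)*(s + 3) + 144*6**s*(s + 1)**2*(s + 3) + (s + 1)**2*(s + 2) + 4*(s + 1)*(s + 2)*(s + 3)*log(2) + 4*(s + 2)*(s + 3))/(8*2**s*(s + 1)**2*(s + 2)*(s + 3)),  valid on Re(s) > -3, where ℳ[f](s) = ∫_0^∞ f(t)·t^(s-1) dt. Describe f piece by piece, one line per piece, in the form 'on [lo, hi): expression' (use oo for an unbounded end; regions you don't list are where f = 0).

back out the shared t-power: t**2 on [0, 1/2); log(t) on [1/2, 2); 2*t on [2, 3)
breakpoints 1/2, 2: one integral from each of the 3 segments
over [0, 1/2), the kernel integral of t**3 enters the sum
on [1/2, 2) integrate f = t*log(t) against the kernel
piece [2, 3): integrate 2*t**2 against the kernel

on [0, 1/2): t**3
on [1/2, 2): t*log(t)
on [2, 3): 2*t**2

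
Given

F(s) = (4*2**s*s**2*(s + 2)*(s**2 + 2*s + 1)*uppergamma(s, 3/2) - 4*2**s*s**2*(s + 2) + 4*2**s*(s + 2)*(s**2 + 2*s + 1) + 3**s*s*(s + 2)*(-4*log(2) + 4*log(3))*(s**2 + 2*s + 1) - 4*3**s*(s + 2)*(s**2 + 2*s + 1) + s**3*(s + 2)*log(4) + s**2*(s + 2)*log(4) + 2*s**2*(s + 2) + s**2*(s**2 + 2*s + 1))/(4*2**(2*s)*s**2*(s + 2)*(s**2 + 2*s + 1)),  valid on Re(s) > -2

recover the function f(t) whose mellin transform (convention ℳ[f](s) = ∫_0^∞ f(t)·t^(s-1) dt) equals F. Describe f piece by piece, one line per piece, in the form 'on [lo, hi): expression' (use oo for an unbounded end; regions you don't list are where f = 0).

reversing the common scale on t: t**2 on [0, 1/2); t*log(t) on [1/2, 1); log(t) on [1, 3/2); …
breakpoints 1/4, 1/2, 3/4: one integral from each of the 4 segments
over [0, 1/4), the kernel integral of 4*t**2 enters the sum
over [1/4, 1/2), the kernel integral of 2*t*log(2*t) enters the sum
on [1/2, 3/4): add ∫ log(2*t)·t^(s-1) dt
piece [3/4, ∞): integrate exp(-2*t) against the kernel

on [0, 1/4): 4*t**2
on [1/4, 1/2): 2*t*log(2*t)
on [1/2, 3/4): log(2*t)
on [3/4, oo): exp(-2*t)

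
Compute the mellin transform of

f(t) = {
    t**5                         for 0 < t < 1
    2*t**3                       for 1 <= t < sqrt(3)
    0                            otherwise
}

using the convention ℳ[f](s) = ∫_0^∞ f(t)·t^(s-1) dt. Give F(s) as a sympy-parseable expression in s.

(2*3**(s/2 + 3/2)*(s + 5) - s - 7)/((s + 3)*(s + 5))
  Re(s) > -5

invert the shared t-power to get t**3 on [0, 1); 2*t on [1, sqrt(3))
the power substitution comes off first: t**(3/2) on [0, 1); 2*sqrt(t) on [1, 3)
decompose at 1; ℳ[f](s) sums the 2 pieces' integrals
between 0 and 1 the integrand is t**5·t^(s-1)
piece [1, sqrt(3)): integrate 2*t**3 against the kernel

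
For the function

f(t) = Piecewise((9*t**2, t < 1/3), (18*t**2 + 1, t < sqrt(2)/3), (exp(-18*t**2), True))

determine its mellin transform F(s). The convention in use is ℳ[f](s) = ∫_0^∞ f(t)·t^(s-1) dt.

(2**(s/2)*s*(s/2 + 1)*uppergamma(s/2, 4)/2 - 4**(s/2)*s - 4**(s/2) + 5*8**(s/2)*s/2 + 8**(s/2))/(3**s*4**(s/2)*s*(s/2 + 1))
  Re(s) > -2

strip the common scale on t: t**2 on [0, 1); 2*t**2 + 1 on [1, sqrt(2)); exp(-2*t**2) on [sqrt(2), ∞)
the power substitution comes off first: t on [0, 1); 2*t + 1 on [1, 2); exp(-2*t) on [2, ∞)
f breaks at 1/3, sqrt(2)/3 into 3 integrals to sum
[0, 1/3) adds the kernel integral of 9*t**2
for t in [1/3, sqrt(2)/3): the term is ∫ (18*t**2 + 1)·t^(s-1)
[sqrt(2)/3, ∞) adds the kernel integral of exp(-18*t**2)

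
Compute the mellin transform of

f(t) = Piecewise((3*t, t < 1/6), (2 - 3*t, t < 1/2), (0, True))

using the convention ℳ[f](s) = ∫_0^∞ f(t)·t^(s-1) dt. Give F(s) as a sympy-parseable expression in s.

(3**s*s/2 + 2*3**s - s - 2)/(6**s*s*(s + 1))
  Re(s) > -1

reversing the common scale on t: t on [0, 1/2); 2 - t on [1/2, 3/2)
linearity at 1/6 turns ℳ[f](s) into 2 summed integrals
on [0, 1/6) integrate f = 3*t against the kernel
segment 1/6 to 1/2 holds (2 - 3*t); add its integral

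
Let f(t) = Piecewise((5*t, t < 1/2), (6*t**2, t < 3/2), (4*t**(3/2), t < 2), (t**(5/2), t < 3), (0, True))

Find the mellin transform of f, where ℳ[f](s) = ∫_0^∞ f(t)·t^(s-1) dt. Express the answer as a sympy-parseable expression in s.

integrate the 4 segments split at 1/2, 3/2, 2, then add the results
[0, 1/2) adds the kernel integral of 5*t
on [1/2, 3/2) integrate f = 6*t**2 against the kernel
segment [3/2, 2) carries 4*t**(3/2); integrate it
the [2, 3) slice contributes ∫ t**(5/2)·t^(s-1) dt

(-2**(5/2 - s)*3**(s + 3/2)*(s + 1)*(s + 2)*(2*s + 5) - 2**(s + 9/2)*(s + 1)*(s + 2)*(2*s + 3) + 2**(s + 11/2)*(s + 1)*(s + 2)*(2*s + 5) + 4*3**(s + 5/2)*(s + 1)*(s + 2)*(2*s + 3) + 3**(s + 3)*(s + 1)*(2*s + 3)*(2*s + 5)/2**s - 3*(s + 1)*(2*s + 3)*(2*s + 5)/2**s + 5*(s + 2)*(2*s + 3)*(2*s + 5)/2**s)/(2*(s + 1)*(s + 2)*(2*s + 3)*(2*s + 5))
  Re(s) > -1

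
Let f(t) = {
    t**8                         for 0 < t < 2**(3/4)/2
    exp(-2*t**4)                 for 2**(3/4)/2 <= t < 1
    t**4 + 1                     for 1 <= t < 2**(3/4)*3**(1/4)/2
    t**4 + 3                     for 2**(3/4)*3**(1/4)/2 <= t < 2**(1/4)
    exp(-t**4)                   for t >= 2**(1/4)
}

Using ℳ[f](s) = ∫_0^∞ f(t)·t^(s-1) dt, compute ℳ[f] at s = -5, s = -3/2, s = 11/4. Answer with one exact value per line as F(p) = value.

peel off the power substitution: t**4 on [0, sqrt(2)/2); exp(-2*t**2) on [sqrt(2)/2, 1); t**2 + 1 on [1, sqrt(6)/2); …
strip the power substitution: t**2 on [0, 1/2); exp(-2*t) on [1/2, 1); t + 1 on [1, 3/2); …
decompose at 2**(3/4)/2, 1, 2**(3/4)*3**(1/4)/2, 2**(1/4); ℳ[f](s) sums the 5 pieces' integrals
between 0 and 2**(3/4)/2 the integrand is t**8·t^(s-1)
for t in [2**(3/4)/2, 1): the term is ∫ exp(-2*t**4)·t^(s-1)
for t in [1, 2**(3/4)*3**(1/4)/2): the term is ∫ (t**4 + 1)·t^(s-1)
∫ (t**4 + 3)·t^(s-1) over [2**(3/4)*3**(1/4)/2, 2**(1/4))
on [2**(1/4), ∞) integrate f = exp(-t**4) against the kernel

F(-5) = 2**(1/4)*(-234*sqrt(2) - 180*uppergamma(-5/4, 2) + 45*2**(3/4)*uppergamma(-5/4, 2) + 180*uppergamma(-5/4, 1) + 60 + 32*3**(3/4) + 216*2**(3/4))/360
F(-3/2) = 2**(3/8)*(-2808*2**(1/4) - 1170*uppergamma(-3/8, 2) + 585*2**(5/8)*uppergamma(-3/8, 2) + 180 + 1170*uppergamma(-3/8, 1) + 624*2**(5/8) + 2080*3**(5/8))/4680
F(11/4) = 2**(5/16)*(-37152*3**(11/16) - 26144*2**(11/16) - 12771*uppergamma(11/16, 2) + 1188 + 12771*2**(11/16)*uppergamma(11/16, 2) + 12771*uppergamma(11/16, 1) + 141728*2**(3/8))/102168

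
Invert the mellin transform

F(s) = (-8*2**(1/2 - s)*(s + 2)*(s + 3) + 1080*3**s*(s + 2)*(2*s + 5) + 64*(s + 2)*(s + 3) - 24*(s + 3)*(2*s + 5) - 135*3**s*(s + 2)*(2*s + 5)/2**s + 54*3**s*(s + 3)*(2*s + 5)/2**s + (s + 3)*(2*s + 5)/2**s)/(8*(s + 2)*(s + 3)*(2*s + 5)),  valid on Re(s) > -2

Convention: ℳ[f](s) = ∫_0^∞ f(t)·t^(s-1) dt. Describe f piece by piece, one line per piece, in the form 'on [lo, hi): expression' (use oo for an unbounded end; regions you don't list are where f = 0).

linearity at 1/2, 1, 3/2 turns ℳ[f](s) into 4 summed integrals
on [0, 1/2): add ∫ t**2/2·t^(s-1) dt
∫ over [1/2, 1) of 4*t**(5/2)·t^(s-1) joins the sum
on [1, 3/2): add ∫ 3*t**2·t^(s-1) dt
for t in [3/2, 3): the term is ∫ 5*t**3·t^(s-1)

on [0, 1/2): t**2/2
on [1/2, 1): 4*t**(5/2)
on [1, 3/2): 3*t**2
on [3/2, 3): 5*t**3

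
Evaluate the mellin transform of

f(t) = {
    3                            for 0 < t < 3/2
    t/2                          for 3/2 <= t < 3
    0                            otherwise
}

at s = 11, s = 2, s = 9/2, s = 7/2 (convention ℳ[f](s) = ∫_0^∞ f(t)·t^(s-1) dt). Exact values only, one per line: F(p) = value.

F(11) = 7988089671/360448
F(2) = 117/16
F(9/2) = 945*sqrt(6)/704 + 243*sqrt(3)/11
F(7/2) = 261*sqrt(6)/224 + 9*sqrt(3)

linearity at 3/2 turns ℳ[f](s) into 2 summed integrals
on [0, 3/2): add ∫ 3·t^(s-1) dt
the [3/2, 3) slice contributes ∫ t/2·t^(s-1) dt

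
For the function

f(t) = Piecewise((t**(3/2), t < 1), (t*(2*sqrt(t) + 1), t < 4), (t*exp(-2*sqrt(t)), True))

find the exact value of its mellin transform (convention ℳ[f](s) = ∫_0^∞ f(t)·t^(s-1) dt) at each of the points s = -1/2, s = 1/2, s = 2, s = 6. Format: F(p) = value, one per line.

reversing the shared t-power: 1/sqrt(t) on [0, 1); (2*sqrt(t) + 1)/t on [1, 4); exp(-2*sqrt(t))/t on [4, ∞)
strip the shared t-power: sqrt(t) on [0, 1); 2*sqrt(t) + 1 on [1, 4); exp(-2*sqrt(t)) on [4, ∞)
peel off the power substitution: t on [0, 1); 2*t + 1 on [1, 2); exp(-2*t) on [2, ∞)
the 3 pieces separated at 1, 4 each add one integral
over [0, 1), the kernel integral of t**(3/2) enters the sum
for t in [1, 4): the term is ∫ t*(2*sqrt(t) + 1)·t^(s-1)
segment 4 to ∞ holds t*exp(-2*sqrt(t)); add its integral

F(-1/2) = exp(-4) + 9
F(1/2) = 13*exp(-4)/2 + 121/6
F(2) = 643*exp(-4)/4 + 657/7
F(6) = 77549/7 + 331990103*exp(-4)/8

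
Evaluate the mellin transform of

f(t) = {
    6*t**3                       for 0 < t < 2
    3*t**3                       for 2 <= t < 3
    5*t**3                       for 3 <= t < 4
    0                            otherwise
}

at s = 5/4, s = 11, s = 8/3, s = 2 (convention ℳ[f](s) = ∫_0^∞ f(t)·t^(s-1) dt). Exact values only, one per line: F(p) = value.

F(5/4) = -648*3**(1/4)/17 + 192*2**(1/4)/17 + 5120*sqrt(2)/17
F(11) = 666330247/7
F(8/3) = -1458*3**(2/3)/17 + 288*2**(2/3)/17 + 30720*2**(1/3)/17
F(2) = 946

along the cuts 2, 3, ℳ[f](s) splits into 3 integrals
between 0 and 2 the integrand is 6*t**3·t^(s-1)
∫ 3*t**3·t^(s-1) over [2, 3)
[3, 4) adds the kernel integral of 5*t**3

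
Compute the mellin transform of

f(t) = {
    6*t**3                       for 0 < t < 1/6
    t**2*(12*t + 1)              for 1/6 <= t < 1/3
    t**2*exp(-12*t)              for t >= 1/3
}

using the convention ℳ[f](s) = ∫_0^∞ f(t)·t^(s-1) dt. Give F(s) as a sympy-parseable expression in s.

remove the shared t-power first: 6*t on [0, 1/6); 12*t + 1 on [1/6, 1/3); exp(-12*t) on [1/3, ∞)
strip the common scale on t: 2*t on [0, 1/2); 4*t + 1 on [1/2, 1); exp(-4*t) on [1, ∞)
reversing the common scale on t: t on [0, 1); 2*t + 1 on [1, 2); exp(-2*t) on [2, ∞)
cuts at 1/6, 1/3: linearity sums the 3 kernel integrals
∫ over [0, 1/6) of 6*t**3·t^(s-1) joins the sum
on [1/6, 1/3) integrate f = t**2*(12*t + 1) against the kernel
for t in [1/3, ∞): the term is ∫ t**2*exp(-12*t)·t^(s-1)

2**s*(80*2**(2*s)*(s + 2) + 16*2**(2*s) - 8*2**s*(s + 2) - 4*2**s + (s + 2)*(s + 3)*uppergamma(s + 2, 4))/(144*24**s*(s + 2)*(s + 3))
  Re(s) > -3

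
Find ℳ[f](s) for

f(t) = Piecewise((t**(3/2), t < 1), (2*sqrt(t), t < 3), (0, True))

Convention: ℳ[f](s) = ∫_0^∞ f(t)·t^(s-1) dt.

cuts at 1: linearity sums the 2 kernel integrals
∫ over [0, 1) of t**(3/2)·t^(s-1) joins the sum
∫ 2*sqrt(t)·t^(s-1) over [1, 3)

(4*sqrt(3)*3**s*(2*s + 3) - 4*s - 10)/((2*s + 1)*(2*s + 3))
  Re(s) > -3/2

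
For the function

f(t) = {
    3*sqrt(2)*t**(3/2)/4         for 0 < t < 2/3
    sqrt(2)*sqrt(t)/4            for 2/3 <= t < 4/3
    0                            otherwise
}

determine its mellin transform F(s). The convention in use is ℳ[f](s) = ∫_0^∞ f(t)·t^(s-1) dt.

remove the common scale on t first: 3*t**(3/2) on [0, 1/3); sqrt(t)/2 on [1/3, 2/3)
strip the shared t-power: 3*t on [0, 1/3); 1/2 on [1/3, 2/3)
invert the common scale on t to get t on [0, 1); 1/2 on [1, 2)
f breaks at 2/3 into 2 integrals to sum
segment [0, 2/3) carries 3*sqrt(2)*t**(3/2)/4; integrate it
∫ sqrt(2)*sqrt(t)/4·t^(s-1) over [2/3, 4/3)

2**s*3**(-s - 1/2)*(2**(s + 1/2)*(2*s + 3) + 2*s - 1)/((2*s + 1)*(2*s + 3))
  Re(s) > -3/2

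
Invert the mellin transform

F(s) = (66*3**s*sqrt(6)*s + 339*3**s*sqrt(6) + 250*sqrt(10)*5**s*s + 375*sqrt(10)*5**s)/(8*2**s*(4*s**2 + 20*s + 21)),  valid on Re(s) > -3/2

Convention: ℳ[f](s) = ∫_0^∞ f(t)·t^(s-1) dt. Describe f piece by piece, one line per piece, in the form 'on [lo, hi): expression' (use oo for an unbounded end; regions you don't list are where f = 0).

on [0, 3/2): 5*t**(3/2)
on [3/2, 5/2): t**(7/2)

treat the 2 regions marked off by 3/2 separately and sum
between 0 and 3/2 the integrand is 5*t**(3/2)·t^(s-1)
[3/2, 5/2) adds the kernel integral of t**(7/2)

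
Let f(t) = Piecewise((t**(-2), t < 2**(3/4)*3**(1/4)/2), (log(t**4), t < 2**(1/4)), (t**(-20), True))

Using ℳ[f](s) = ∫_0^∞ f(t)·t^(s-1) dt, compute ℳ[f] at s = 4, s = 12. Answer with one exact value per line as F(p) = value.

F(4) = -3*log(3)/8 - 31/256 + 7*log(2)/8 + sqrt(6)/4
F(12) = -9*log(3)/32 - 7/72 + 9*sqrt(6)/80 + 91*log(2)/96

the power substitution comes off first: 1/t on [0, sqrt(6)/2); log(t**2) on [sqrt(6)/2, sqrt(2)); t**(-10) on [sqrt(2), ∞)
undo the power substitution: 1/sqrt(t) on [0, 3/2); log(t) on [3/2, 2); t**(-5) on [2, ∞)
back out the shared t-power: sqrt(t) on [0, 3/2); t*log(t) on [3/2, 2); t**(-4) on [2, ∞)
f breaks at 2**(3/4)*3**(1/4)/2, 2**(1/4) into 3 integrals to sum
on [0, 2**(3/4)*3**(1/4)/2) integrate f = t**(-2) against the kernel
on [2**(3/4)*3**(1/4)/2, 2**(1/4)) integrate f = log(t**4) against the kernel
on [2**(1/4), ∞) integrate f = t**(-20) against the kernel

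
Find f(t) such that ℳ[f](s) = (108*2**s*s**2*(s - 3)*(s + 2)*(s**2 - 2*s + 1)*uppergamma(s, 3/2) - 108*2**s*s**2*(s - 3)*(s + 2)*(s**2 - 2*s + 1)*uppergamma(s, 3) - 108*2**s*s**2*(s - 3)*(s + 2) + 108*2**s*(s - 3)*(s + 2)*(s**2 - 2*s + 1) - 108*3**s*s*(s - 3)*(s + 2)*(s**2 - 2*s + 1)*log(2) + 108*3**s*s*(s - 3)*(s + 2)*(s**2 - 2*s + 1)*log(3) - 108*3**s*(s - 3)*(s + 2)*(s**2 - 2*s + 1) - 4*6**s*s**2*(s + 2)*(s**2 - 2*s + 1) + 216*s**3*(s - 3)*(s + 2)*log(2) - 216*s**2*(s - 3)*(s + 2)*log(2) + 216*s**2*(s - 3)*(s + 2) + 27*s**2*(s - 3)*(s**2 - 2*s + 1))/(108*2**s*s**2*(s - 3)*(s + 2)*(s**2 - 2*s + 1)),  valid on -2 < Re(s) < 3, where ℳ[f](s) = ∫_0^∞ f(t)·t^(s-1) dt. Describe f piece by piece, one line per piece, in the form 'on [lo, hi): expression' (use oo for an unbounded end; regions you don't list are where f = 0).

integrate the 5 segments split at 1/2, 1, 3/2, 3, then add the results
segment [0, 1/2) carries t**2; integrate it
∫ log(t)/t·t^(s-1) over [1/2, 1)
segment 1 to 3/2 holds log(t); add its integral
between 3/2 and 3 the integrand is exp(-t)·t^(s-1)
between 3 and ∞ the integrand is t**(-3)·t^(s-1)

on [0, 1/2): t**2
on [1/2, 1): log(t)/t
on [1, 3/2): log(t)
on [3/2, 3): exp(-t)
on [3, oo): t**(-3)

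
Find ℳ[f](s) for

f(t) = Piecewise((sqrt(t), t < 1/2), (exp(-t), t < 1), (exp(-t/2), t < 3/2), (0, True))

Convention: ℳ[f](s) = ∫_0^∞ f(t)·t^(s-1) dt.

(2**s*(2*s + 1)*uppergamma(s, 1/2) - 2**s*(2*s + 1)*uppergamma(s, 1) + 4**s*(2*s + 1)*uppergamma(s, 1/2) - 4**s*(2*s + 1)*uppergamma(s, 3/4) + sqrt(2))/(2**s*(2*s + 1))
  Re(s) > -1/2

cuts at 1/2, 1: linearity sums the 3 kernel integrals
segment [0, 1/2) carries sqrt(t); integrate it
on [1/2, 1): add ∫ exp(-t)·t^(s-1) dt
∫ exp(-t/2)·t^(s-1) over [1, 3/2)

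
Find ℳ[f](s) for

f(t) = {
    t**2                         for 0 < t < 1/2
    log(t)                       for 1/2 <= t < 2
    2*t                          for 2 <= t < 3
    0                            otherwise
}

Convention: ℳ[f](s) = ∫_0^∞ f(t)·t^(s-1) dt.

(-16*2**(2*s)*s**2*(s + 2) + 4*2**(2*s)*s*(s + 1)*(s + 2)*log(2) - 4*2**(2*s)*(s + 1)*(s + 2) + 24*6**s*s**2*(s + 2) + s**2*(s + 1) + 4*s*(s + 1)*(s + 2)*log(2) + 4*(s + 1)*(s + 2))/(4*2**s*s**2*(s + 1)*(s + 2))
  Re(s) > -2

breakpoints 1/2, 2: one integral from each of the 3 segments
for t in [0, 1/2): the term is ∫ t**2·t^(s-1)
[1/2, 2) adds the kernel integral of log(t)
between 2 and 3 the integrand is 2*t·t^(s-1)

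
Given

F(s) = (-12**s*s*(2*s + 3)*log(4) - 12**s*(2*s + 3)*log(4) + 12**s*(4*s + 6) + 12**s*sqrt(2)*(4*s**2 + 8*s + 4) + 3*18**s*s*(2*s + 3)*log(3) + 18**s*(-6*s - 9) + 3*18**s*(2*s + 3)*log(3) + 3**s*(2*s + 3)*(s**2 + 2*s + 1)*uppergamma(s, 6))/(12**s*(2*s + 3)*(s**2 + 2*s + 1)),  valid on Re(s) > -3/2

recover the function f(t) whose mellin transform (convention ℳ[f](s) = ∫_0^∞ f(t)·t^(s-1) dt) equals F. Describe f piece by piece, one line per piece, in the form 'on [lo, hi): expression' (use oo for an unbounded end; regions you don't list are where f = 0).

on [0, 1): 2*sqrt(2)*t**(3/2)
on [1, 3/2): 2*t*log(2*t)
on [3/2, oo): exp(-4*t)

strip the common scale on t: t**(3/2) on [0, 2); t*log(t) on [2, 3); exp(-2*t) on [3, ∞)
f breaks at 1, 3/2 into 3 integrals to sum
segment [0, 1) carries 2*sqrt(2)*t**(3/2); integrate it
the [1, 3/2) slice contributes ∫ 2*t*log(2*t)·t^(s-1) dt
on [3/2, ∞) integrate f = exp(-4*t) against the kernel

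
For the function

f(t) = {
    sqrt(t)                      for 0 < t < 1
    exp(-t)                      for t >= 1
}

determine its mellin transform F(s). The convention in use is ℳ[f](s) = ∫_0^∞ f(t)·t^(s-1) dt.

the 2 pieces separated at 1 each add one integral
between 0 and 1 the integrand is sqrt(t)·t^(s-1)
on [1, ∞) integrate f = exp(-t) against the kernel

((2*s + 1)*uppergamma(s, 1) + 2)/(2*s + 1)
  Re(s) > -1/2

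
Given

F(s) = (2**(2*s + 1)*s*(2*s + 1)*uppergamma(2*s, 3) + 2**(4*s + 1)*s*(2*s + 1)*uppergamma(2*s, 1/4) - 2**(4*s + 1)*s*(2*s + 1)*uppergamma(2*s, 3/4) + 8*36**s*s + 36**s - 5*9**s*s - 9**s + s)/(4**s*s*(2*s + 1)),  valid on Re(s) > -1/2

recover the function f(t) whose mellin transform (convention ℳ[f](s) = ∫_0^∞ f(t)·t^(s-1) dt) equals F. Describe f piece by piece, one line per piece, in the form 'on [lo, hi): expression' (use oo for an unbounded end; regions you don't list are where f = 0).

on [0, 1/4): sqrt(t)
on [1/4, 9/4): exp(-sqrt(t)/2)
on [9/4, 9): sqrt(t) + 1
on [9, oo): exp(-sqrt(t))

back out the power substitution: t on [0, 1/2); exp(-t/2) on [1/2, 3/2); t + 1 on [3/2, 3); …
integrate the 4 segments split at 1/4, 9/4, 9, then add the results
over [0, 1/4), the kernel integral of sqrt(t) enters the sum
segment [1/4, 9/4) carries exp(-sqrt(t)/2); integrate it
over [9/4, 9), the kernel integral of (sqrt(t) + 1) enters the sum
segment 9 to ∞ holds exp(-sqrt(t)); add its integral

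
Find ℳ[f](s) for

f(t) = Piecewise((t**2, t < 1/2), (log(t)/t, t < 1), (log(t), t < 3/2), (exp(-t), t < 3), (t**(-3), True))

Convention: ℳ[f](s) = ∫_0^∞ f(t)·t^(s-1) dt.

cuts at 1/2, 1, 3/2, 3: linearity sums the 5 kernel integrals
segment [0, 1/2) carries t**2; integrate it
the [1/2, 1) slice contributes ∫ log(t)/t·t^(s-1) dt
on [1, 3/2): add ∫ log(t)·t^(s-1) dt
[3/2, 3) adds the kernel integral of exp(-t)
segment [3, ∞) carries t**(-3); integrate it

(108*2**s*s**2*(s - 3)*(s + 2)*(s**2 - 2*s + 1)*uppergamma(s, 3/2) - 108*2**s*s**2*(s - 3)*(s + 2)*(s**2 - 2*s + 1)*uppergamma(s, 3) - 108*2**s*s**2*(s - 3)*(s + 2) + 108*2**s*(s - 3)*(s + 2)*(s**2 - 2*s + 1) - 108*3**s*s*(s - 3)*(s + 2)*(s**2 - 2*s + 1)*log(2) + 108*3**s*s*(s - 3)*(s + 2)*(s**2 - 2*s + 1)*log(3) - 108*3**s*(s - 3)*(s + 2)*(s**2 - 2*s + 1) - 4*6**s*s**2*(s + 2)*(s**2 - 2*s + 1) + 216*s**3*(s - 3)*(s + 2)*log(2) - 216*s**2*(s - 3)*(s + 2)*log(2) + 216*s**2*(s - 3)*(s + 2) + 27*s**2*(s - 3)*(s**2 - 2*s + 1))/(108*2**s*s**2*(s - 3)*(s + 2)*(s**2 - 2*s + 1))
  -2 < Re(s) < 3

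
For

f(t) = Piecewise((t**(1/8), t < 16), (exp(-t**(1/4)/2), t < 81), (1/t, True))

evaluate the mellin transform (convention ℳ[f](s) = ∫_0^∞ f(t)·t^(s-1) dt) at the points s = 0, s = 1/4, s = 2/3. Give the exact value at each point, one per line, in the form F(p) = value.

invert the power substitution to get t**(1/4) on [0, 4); exp(-sqrt(t)/2) on [4, 9); t**(-2) on [9, ∞)
undo the power substitution: sqrt(t) on [0, 2); exp(-t/2) on [2, 3); t**(-4) on [3, ∞)
f breaks at 16, 81 into 3 integrals to sum
segment 0 to 16 holds t**(1/8); add its integral
between 16 and 81 the integrand is exp(-t**(1/4)/2)·t^(s-1)
segment [81, ∞) carries 1/t; integrate it

F(0) = 4*Ei(-3/2) + 1/81 - 4*Ei(-1) + 8*sqrt(2)
F(1/4) = -8*exp(-3/2) + 4/81 + 8*exp(-1) + 16*sqrt(2)/3
F(2/3) = -16*2**(2/3)*uppergamma(8/3, 3/2) + 3**(2/3)/3 + 192*2**(1/6)/19 + 16*2**(2/3)*uppergamma(8/3, 1)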